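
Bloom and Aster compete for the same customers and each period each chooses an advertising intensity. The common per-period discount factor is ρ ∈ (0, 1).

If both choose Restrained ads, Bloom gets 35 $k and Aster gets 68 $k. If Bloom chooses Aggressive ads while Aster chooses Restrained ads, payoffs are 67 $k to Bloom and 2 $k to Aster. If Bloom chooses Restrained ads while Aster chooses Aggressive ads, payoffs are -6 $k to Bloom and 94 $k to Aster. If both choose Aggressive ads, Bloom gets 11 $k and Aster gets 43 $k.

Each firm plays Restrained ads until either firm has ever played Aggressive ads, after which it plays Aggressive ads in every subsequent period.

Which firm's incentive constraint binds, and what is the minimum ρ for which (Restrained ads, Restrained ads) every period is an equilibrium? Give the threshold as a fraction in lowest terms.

Bloom; ρ ≥ 4/7

For Bloom: deviation gain 67−35 = 32, per-period punishment loss 35−11 = 24. IC gives ρ ≥ 32/56 = 4/7.
For Aster: gain 26, loss 25 per period, so ρ ≥ 26/51.
The tighter constraint is Bloom's, so cooperation needs ρ ≥ 4/7.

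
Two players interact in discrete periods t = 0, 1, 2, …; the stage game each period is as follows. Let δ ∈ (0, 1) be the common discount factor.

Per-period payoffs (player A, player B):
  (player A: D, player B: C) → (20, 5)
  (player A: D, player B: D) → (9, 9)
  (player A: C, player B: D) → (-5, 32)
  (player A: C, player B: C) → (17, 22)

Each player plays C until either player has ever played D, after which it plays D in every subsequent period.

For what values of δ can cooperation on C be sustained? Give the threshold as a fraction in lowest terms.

10/23

For player A: deviation gain 20−17 = 3, per-period punishment loss 17−9 = 8. IC gives δ ≥ 3/11.
For player B: gain 10, loss 13 per period, so δ ≥ 10/23.
The tighter constraint is player B's, so cooperation needs δ ≥ 10/23.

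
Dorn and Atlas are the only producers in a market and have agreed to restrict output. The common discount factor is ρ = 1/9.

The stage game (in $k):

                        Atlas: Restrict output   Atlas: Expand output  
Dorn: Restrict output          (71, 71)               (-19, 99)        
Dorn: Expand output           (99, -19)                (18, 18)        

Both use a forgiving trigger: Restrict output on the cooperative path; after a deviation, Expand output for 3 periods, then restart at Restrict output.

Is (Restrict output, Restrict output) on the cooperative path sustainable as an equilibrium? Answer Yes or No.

Comparing payoff streams over the 4 periods until play realigns: cooperate → 71(1+ρ+…+ρ^3); deviate → 99 + 18(ρ+…+ρ^3).
Cooperation is sustained iff (71−18)(ρ+…+ρ^3) ≥ 99−71.
ρ+…+ρ^3 = 1/9·(1−(1/9)^3)/(1−1/9) = 0.1248, and (99−71)/(71−18) = 0.5283.
0.1248 < 0.5283, so cooperation is not sustainable.

No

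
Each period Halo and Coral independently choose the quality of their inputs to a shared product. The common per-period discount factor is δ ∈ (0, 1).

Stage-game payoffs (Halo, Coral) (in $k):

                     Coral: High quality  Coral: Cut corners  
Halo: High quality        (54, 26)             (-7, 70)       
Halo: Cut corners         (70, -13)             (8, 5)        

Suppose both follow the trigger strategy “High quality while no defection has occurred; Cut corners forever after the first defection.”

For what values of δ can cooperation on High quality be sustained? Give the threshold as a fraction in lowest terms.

Halo's threshold: (70−54)/(70−8) = 8/31.
Coral's threshold: (70−26)/(70−5) = 44/65.
8/31 < 44/65, so Coral binds and δ* = 44/65.

44/65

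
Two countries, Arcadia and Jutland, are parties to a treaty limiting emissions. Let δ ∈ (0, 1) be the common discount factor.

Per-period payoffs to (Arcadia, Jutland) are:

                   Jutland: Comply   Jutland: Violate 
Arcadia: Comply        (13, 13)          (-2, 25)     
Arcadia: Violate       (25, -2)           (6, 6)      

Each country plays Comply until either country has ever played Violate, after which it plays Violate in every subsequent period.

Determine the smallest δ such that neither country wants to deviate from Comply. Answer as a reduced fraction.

12/19

13/(1−δ) ≥ 25 + 6δ/(1−δ)
13 ≥ 25 − 19δ
δ ≥ 12/19.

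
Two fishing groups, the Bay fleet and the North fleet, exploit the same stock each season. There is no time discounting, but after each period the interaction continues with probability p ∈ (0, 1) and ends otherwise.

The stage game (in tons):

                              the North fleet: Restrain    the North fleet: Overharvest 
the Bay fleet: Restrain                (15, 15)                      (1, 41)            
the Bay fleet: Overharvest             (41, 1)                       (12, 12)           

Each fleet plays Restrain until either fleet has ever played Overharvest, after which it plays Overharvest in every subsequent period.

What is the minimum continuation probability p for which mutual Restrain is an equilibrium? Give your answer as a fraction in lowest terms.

26/29

Expected cooperation value is 15 + p·15 + p²·15 + … = 15/(1−p); deviation gives 41 + p·12/(1−p).
15 ≥ 41(1−p) + 12p ⇒ 29p ≥ 26 ⇒ p ≥ 26/29.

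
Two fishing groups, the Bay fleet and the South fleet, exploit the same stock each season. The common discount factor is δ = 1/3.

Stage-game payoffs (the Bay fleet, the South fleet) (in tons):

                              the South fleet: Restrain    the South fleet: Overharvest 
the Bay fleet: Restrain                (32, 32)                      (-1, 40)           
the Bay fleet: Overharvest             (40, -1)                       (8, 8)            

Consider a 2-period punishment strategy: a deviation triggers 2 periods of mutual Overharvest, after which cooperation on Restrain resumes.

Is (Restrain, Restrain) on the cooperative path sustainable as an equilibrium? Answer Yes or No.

A one-shot deviation gives 40 now, then 8 for 2 periods, then back to 32.
Gain from deviating: (40−32) today; loss: (32−8) in each of the next 2 periods.
No-deviation condition: (32−8)(δ+…+δ^2) ≥ 40−32, i.e. δ+…+δ^2 ≥ 1/3.
At δ = 1/3: δ+…+δ^2 = 0.4444 ≥ 0.3333.
So cooperation is sustainable.

Yes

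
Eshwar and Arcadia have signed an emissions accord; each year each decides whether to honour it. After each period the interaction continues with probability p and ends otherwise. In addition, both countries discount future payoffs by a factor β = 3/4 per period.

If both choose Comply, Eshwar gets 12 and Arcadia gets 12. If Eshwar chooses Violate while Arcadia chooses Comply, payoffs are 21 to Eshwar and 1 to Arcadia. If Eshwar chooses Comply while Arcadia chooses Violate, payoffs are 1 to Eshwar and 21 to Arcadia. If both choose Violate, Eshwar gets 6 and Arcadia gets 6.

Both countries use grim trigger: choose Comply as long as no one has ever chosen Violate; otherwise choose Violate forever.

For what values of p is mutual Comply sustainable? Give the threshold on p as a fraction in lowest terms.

With continuation probability p and discount β, the effective per-period discount factor is βp.
Grim-trigger IC: βp ≥ (21−12)/(21−6) = 3/5.
So p ≥ (3/5)/(3/4) = 4/5.

4/5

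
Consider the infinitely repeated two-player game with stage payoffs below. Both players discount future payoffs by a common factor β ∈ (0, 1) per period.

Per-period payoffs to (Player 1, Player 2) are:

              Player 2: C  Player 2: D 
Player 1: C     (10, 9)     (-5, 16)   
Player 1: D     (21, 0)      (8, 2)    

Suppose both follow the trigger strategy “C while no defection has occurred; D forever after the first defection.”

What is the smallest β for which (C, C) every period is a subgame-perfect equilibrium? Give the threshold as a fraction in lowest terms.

11/13

Player 1: cooperation gives 10 each period; deviation gives 21 once then 8 forever.
  10/(1−β) ≥ 21 + 8β/(1−β) ⇒ β ≥ 11/13.
Player 2: cooperation gives 9 each period; deviation gives 16 once then 2 forever.
  β ≥ 7/14 = 1/2.
Both must hold, so the binding constraint is Player 1's: β ≥ 11/13.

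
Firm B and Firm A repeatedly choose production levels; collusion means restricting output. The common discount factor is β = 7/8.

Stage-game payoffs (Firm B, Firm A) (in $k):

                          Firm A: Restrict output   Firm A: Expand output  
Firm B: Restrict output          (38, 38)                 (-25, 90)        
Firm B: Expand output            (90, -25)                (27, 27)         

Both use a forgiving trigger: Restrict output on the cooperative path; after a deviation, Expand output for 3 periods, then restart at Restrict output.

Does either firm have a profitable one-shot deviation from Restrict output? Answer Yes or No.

Yes

Comparing payoff streams over the 4 periods until play realigns: cooperate → 38(1+β+…+β^3); deviate → 90 + 27(β+…+β^3).
Cooperation is sustained iff (38−27)(β+…+β^3) ≥ 90−38.
β+…+β^3 = 7/8·(1−(7/8)^3)/(1−7/8) = 2.3105, and (90−38)/(38−27) = 4.7273.
2.3105 < 4.7273, so cooperation is not sustainable.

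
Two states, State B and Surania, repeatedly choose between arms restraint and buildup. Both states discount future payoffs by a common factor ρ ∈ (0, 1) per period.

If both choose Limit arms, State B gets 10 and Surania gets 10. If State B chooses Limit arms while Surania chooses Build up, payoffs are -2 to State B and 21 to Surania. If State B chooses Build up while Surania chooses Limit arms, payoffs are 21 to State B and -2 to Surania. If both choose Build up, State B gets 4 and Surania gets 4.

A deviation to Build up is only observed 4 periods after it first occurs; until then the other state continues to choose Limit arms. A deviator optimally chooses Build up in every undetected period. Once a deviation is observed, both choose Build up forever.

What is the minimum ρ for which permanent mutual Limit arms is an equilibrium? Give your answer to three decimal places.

The best deviation is to choose Build up for all 4 undetected periods, earning 21 each, then 4 forever once detected.
Deviation value: 21(1−ρ^4)/(1−ρ) + 4ρ^4/(1−ρ); cooperation value: 10/(1−ρ).
IC: 10 ≥ 21(1−ρ^4) + 4ρ^4 = 21 − 17ρ^4.
So ρ^4 ≥ 11/17, giving ρ ≥ (11/17)^(1/4) ≈ 0.897.

0.897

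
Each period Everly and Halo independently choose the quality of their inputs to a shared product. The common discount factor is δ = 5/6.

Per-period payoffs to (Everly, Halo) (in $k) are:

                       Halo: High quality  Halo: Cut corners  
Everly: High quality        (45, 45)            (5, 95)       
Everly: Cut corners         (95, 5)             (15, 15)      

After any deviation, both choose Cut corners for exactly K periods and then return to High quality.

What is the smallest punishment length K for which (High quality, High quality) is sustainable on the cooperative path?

No profitable deviation requires (45−15)(δ+…+δ^K) ≥ 95−45, i.e. δ+…+δ^K ≥ 5/3 ≈ 1.6667.
With δ = 5/6, the partial sums are K=1: 0.8333, K=2: 1.5278, K=3: 2.1065.
K = 3 is the first length at which the sum reaches 1.6667.

3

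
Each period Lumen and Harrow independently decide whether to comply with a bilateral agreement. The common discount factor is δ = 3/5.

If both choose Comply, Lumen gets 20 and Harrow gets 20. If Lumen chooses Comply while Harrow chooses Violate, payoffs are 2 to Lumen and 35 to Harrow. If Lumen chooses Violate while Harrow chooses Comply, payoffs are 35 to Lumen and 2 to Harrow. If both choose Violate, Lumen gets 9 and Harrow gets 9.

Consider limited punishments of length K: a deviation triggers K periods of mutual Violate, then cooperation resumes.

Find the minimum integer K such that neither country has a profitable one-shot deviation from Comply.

No profitable deviation requires (20−9)(δ+…+δ^K) ≥ 35−20, i.e. δ+…+δ^K ≥ 15/11 ≈ 1.3636.
With δ = 3/5, the partial sums are K=1: 0.6000, K=2: 0.9600, K=3: 1.1760, K=4: 1.3056, K=5: 1.3834.
K = 5 is the first length at which the sum reaches 1.3636.

5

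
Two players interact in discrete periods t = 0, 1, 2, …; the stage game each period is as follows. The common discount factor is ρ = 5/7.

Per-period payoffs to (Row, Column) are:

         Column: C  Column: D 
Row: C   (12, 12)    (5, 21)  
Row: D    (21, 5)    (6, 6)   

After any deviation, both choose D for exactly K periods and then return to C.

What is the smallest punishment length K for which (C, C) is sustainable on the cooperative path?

Need Σ_{k=1}^{K} ρ^k ≥ (21−12)/(12−6) = 1.5000 at ρ = 5/7.
At K = 2 the sum is 1.2245 < 1.5000; at K = 3 it is 1.5889 ≥ 1.5000.
So the minimum punishment length is K = 3.

3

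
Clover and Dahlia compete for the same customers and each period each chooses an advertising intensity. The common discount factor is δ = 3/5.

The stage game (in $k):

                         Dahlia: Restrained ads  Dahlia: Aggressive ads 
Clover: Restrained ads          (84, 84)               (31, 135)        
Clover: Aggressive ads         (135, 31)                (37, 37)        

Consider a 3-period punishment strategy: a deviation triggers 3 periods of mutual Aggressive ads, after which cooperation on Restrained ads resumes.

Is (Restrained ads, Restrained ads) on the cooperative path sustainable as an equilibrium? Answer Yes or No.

A one-shot deviation gives 135 now, then 37 for 3 periods, then back to 84.
Gain from deviating: (135−84) today; loss: (84−37) in each of the next 3 periods.
No-deviation condition: (84−37)(δ+…+δ^3) ≥ 135−84, i.e. δ+…+δ^3 ≥ 51/47.
At δ = 3/5: δ+…+δ^3 = 1.1760 ≥ 1.0851.
So cooperation is sustainable.

Yes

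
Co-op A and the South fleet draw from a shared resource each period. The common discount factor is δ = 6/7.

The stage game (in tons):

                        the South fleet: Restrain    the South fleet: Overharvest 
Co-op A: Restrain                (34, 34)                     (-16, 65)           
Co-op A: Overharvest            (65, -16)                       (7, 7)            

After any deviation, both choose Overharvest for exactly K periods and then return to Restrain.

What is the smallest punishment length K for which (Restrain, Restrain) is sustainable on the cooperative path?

2

Need Σ_{k=1}^{K} δ^k ≥ (65−34)/(34−7) = 1.1481 at δ = 6/7.
At K = 1 the sum is 0.8571 < 1.1481; at K = 2 it is 1.5918 ≥ 1.1481.
So the minimum punishment length is K = 2.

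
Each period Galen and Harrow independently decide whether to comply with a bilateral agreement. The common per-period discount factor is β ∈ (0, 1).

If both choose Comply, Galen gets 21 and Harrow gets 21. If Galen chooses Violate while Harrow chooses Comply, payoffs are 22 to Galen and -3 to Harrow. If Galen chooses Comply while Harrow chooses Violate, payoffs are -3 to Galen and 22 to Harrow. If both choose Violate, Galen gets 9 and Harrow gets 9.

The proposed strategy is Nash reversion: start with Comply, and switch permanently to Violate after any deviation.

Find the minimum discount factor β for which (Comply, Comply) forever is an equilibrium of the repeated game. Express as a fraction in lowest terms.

1/13

Cooperation forever yields 21 each period: 21/(1−β).
Deviating yields 22 once, then 9 forever: 22 + 9β/(1−β).
No profitable deviation requires 21/(1−β) ≥ 22 + 9β/(1−β).
Multiplying by (1−β): 21 ≥ 22(1−β) + 9β = 22 − 13β.
So 13β ≥ 1, i.e. β ≥ 1/13.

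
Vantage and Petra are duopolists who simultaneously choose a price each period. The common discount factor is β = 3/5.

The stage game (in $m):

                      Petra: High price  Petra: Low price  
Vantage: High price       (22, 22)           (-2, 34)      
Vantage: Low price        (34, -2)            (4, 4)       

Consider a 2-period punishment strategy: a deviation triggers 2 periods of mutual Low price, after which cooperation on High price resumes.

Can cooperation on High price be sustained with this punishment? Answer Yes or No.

Yes

IC: β+…+β^2 ≥ (34−22)/(22−4) = 2/3.
At β = 3/5: partial sum = 0.9600 ≥ 0.6667. Cooperation sustainable.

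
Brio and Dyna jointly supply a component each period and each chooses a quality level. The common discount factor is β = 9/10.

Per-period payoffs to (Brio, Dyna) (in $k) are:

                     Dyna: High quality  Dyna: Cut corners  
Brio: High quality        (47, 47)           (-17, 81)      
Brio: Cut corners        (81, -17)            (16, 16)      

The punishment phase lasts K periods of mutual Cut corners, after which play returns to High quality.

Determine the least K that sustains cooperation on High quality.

2

IC: β(1−β^K)/(1−β) ≥ (81−47)/(47−16) = 34/31.
With β = 9/10: need 1 − β^K ≥ 34/31·(1−9/10)/(9/10), i.e. β^K ≤ 0.8781.
Since (9/10)^1 = 0.9000 and (9/10)^2 = 0.8100, the smallest such K is 2.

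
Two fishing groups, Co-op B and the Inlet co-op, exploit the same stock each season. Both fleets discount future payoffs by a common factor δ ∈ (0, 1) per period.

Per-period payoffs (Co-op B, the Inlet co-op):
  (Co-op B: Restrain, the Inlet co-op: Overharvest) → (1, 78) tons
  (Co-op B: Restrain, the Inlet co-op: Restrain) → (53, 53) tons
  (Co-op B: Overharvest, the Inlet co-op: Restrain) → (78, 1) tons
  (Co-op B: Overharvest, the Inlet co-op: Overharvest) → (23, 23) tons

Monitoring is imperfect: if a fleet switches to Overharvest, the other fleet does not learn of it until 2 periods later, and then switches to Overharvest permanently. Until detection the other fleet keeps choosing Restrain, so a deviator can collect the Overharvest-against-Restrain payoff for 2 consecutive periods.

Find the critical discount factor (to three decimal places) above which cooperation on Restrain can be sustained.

0.674

Deviating for the 2 undetected periods gains 78−53 = 25 per period over cooperation, then loses 53−23 = 30 per period forever once punishment starts.
Gain: 25(1 + δ + … + δ^1); loss: 30·δ^2/(1−δ).
No profitable deviation ⇔ 25(1−δ^2) ≤ 30·δ^2, i.e. δ^2 ≥ 25/(25+30) = 5/11.
Hence δ ≥ (5/11)^(1/2) ≈ 0.674.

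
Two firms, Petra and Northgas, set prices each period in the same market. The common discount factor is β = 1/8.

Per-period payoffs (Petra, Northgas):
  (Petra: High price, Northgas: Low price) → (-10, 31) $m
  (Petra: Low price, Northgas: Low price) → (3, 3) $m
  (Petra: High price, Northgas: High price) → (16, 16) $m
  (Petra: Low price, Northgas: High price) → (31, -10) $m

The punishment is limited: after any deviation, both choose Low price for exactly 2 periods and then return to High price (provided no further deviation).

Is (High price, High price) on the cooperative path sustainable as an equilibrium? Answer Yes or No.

A one-shot deviation gives 31 now, then 3 for 2 periods, then back to 16.
Gain from deviating: (31−16) today; loss: (16−3) in each of the next 2 periods.
No-deviation condition: (16−3)(β+…+β^2) ≥ 31−16, i.e. β+…+β^2 ≥ 15/13.
At β = 1/8: β+…+β^2 = 0.1406 < 1.1538.
So cooperation is not sustainable.

No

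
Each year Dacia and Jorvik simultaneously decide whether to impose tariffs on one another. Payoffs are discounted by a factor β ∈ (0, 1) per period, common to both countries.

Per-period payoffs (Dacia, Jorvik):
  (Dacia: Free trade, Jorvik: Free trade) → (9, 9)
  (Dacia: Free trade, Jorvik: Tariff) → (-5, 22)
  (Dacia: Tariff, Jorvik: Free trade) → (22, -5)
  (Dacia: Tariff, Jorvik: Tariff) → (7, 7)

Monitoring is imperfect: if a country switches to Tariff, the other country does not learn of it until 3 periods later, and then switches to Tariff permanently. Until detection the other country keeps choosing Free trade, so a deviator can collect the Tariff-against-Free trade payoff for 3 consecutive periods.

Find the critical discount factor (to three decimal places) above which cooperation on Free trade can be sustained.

0.953

The best deviation is to choose Tariff for all 3 undetected periods, earning 22 each, then 7 forever once detected.
Deviation value: 22(1−β^3)/(1−β) + 7β^3/(1−β); cooperation value: 9/(1−β).
IC: 9 ≥ 22(1−β^3) + 7β^3 = 22 − 15β^3.
So β^3 ≥ 13/15, giving β ≥ (13/15)^(1/3) ≈ 0.953.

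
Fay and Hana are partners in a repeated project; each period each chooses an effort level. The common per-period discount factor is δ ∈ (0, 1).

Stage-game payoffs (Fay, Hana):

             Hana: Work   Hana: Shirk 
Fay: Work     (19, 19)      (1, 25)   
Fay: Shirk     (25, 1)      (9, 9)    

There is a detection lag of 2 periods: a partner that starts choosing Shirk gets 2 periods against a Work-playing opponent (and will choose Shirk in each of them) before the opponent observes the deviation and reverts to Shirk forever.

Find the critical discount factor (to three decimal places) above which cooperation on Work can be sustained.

0.612

A deviator earns 25 for 2 periods, then 9 forever; cooperating earns 19 forever. Multiplying the IC by (1−δ):
19 ≥ 25(1−δ^2) + 9δ^2, so 16·δ^2 ≥ 6 and δ^2 ≥ 3/8.
δ ≥ (3/8)^(1/2) ≈ 0.612.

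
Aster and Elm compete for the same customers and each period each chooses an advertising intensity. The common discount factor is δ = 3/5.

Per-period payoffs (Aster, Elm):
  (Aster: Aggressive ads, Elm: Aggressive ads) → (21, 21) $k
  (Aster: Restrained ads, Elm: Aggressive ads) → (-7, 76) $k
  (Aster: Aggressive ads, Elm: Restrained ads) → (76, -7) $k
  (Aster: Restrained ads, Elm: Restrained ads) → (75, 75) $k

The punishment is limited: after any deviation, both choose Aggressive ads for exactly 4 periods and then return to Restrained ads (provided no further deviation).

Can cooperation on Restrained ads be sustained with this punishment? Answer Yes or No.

Yes

IC: δ+…+δ^4 ≥ (76−75)/(75−21) = 1/54.
At δ = 3/5: partial sum = 1.3056 ≥ 0.0185. Cooperation sustainable.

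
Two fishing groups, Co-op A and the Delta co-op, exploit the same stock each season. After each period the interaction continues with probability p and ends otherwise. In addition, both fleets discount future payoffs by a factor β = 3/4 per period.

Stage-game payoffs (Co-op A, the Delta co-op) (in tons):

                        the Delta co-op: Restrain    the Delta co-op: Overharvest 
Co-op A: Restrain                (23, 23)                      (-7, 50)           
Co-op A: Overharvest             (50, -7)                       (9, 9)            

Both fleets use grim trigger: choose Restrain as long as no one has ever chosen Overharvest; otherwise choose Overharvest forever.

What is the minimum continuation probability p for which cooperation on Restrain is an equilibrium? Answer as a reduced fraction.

With continuation probability p and discount β, the effective per-period discount factor is βp.
Grim-trigger IC: βp ≥ (50−23)/(50−9) = 27/41.
So p ≥ (27/41)/(3/4) = 36/41.

36/41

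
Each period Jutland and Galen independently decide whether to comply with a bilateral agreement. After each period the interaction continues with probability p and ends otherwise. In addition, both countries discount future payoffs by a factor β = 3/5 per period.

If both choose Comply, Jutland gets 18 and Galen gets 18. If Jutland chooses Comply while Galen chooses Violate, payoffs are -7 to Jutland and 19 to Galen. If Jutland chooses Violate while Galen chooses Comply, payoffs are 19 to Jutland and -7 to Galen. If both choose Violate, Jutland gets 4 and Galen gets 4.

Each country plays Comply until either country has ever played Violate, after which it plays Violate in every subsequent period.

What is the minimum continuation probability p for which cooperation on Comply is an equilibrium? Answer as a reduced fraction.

1/9

With continuation probability p and discount β, the effective per-period discount factor is βp.
Grim-trigger IC: βp ≥ (19−18)/(19−4) = 1/15.
So p ≥ (1/15)/(3/5) = 1/9.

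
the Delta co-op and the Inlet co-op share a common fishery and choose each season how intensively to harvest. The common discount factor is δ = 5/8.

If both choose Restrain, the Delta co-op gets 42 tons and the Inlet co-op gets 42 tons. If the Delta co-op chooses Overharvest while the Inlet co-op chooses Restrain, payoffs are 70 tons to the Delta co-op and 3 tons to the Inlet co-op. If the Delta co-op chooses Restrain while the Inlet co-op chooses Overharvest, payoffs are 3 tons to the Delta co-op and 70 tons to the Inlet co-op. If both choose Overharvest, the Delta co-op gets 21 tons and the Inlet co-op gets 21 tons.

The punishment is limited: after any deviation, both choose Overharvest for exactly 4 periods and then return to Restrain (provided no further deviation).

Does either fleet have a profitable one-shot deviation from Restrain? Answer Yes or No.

A one-shot deviation gives 70 now, then 21 for 4 periods, then back to 42.
Gain from deviating: (70−42) today; loss: (42−21) in each of the next 4 periods.
No-deviation condition: (42−21)(δ+…+δ^4) ≥ 70−42, i.e. δ+…+δ^4 ≥ 4/3.
At δ = 5/8: δ+…+δ^4 = 1.4124 ≥ 1.3333.
So cooperation is sustainable.

No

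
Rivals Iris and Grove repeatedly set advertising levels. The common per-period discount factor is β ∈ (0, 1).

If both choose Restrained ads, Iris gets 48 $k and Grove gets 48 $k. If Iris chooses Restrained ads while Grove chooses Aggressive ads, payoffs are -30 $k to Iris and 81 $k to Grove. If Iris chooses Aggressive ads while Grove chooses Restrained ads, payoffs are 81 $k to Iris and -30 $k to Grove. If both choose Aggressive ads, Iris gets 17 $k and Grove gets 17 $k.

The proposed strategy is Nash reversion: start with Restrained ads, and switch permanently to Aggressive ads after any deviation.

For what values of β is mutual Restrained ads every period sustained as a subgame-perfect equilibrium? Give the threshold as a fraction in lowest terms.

Under grim trigger the critical discount factor is (T−C)/(T−P) with T = 81, C = 48, P = 17.
β* = (81−48)/(81−17) = 33/64.

33/64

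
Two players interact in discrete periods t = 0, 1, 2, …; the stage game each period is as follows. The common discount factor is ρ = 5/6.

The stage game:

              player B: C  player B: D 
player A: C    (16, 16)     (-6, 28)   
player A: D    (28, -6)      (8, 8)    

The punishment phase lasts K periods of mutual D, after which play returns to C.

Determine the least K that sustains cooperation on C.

Need Σ_{k=1}^{K} ρ^k ≥ (28−16)/(16−8) = 1.5000 at ρ = 5/6.
At K = 1 the sum is 0.8333 < 1.5000; at K = 2 it is 1.5278 ≥ 1.5000.
So the minimum punishment length is K = 2.

2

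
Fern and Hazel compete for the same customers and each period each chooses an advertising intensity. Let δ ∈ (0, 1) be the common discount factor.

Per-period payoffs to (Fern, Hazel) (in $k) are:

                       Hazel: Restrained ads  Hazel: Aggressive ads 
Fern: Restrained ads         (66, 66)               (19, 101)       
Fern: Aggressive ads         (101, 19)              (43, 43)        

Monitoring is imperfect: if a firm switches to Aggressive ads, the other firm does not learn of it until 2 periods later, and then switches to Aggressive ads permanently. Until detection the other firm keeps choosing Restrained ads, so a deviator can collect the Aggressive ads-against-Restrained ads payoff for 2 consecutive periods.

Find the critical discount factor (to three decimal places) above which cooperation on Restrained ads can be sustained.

The best deviation is to choose Aggressive ads for all 2 undetected periods, earning 101 each, then 43 forever once detected.
Deviation value: 101(1−δ^2)/(1−δ) + 43δ^2/(1−δ); cooperation value: 66/(1−δ).
IC: 66 ≥ 101(1−δ^2) + 43δ^2 = 101 − 58δ^2.
So δ^2 ≥ 35/58, giving δ ≥ (35/58)^(1/2) ≈ 0.777.

0.777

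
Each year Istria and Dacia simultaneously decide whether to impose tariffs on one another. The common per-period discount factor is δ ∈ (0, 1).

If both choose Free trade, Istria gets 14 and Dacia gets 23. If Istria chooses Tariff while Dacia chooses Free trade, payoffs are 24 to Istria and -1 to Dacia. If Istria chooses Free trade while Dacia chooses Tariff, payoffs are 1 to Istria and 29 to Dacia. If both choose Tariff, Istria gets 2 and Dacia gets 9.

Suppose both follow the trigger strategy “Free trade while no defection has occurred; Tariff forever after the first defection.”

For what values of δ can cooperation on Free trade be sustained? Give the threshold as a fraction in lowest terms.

For Istria: deviation gain 24−14 = 10, per-period punishment loss 14−2 = 12. IC gives δ ≥ 10/22 = 5/11.
For Dacia: gain 6, loss 14 per period, so δ ≥ 6/20 = 3/10.
The tighter constraint is Istria's, so cooperation needs δ ≥ 5/11.

5/11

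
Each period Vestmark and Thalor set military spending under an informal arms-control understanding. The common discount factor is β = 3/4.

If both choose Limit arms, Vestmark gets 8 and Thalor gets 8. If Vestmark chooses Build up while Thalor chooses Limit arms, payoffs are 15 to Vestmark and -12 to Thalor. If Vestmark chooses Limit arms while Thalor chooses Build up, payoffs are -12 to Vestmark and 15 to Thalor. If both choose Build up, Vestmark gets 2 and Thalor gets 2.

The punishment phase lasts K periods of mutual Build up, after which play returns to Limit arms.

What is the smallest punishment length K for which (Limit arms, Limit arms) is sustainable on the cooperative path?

2

Need Σ_{k=1}^{K} β^k ≥ (15−8)/(8−2) = 1.1667 at β = 3/4.
At K = 1 the sum is 0.7500 < 1.1667; at K = 2 it is 1.3125 ≥ 1.1667.
So the minimum punishment length is K = 2.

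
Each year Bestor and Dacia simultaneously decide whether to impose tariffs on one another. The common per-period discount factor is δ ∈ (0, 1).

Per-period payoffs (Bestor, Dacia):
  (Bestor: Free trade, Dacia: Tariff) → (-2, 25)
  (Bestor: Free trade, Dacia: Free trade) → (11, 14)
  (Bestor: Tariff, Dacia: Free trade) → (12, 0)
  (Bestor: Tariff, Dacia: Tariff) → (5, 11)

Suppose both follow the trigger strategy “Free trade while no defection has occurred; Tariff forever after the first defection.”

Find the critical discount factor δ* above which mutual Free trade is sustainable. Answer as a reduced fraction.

11/14

Bestor's threshold: (12−11)/(12−5) = 1/7.
Dacia's threshold: (25−14)/(25−11) = 11/14.
1/7 < 11/14, so Dacia binds and δ* = 11/14.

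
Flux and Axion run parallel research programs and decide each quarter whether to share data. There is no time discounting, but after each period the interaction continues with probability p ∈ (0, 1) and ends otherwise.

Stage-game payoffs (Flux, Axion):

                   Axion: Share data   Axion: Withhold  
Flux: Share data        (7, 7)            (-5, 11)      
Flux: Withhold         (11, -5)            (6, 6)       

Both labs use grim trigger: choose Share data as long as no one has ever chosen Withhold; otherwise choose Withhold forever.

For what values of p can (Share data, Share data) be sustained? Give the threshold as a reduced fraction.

Expected cooperation value is 7 + p·7 + p²·7 + … = 7/(1−p); deviation gives 11 + p·6/(1−p).
7 ≥ 11(1−p) + 6p ⇒ 5p ≥ 4 ⇒ p ≥ 4/5.

4/5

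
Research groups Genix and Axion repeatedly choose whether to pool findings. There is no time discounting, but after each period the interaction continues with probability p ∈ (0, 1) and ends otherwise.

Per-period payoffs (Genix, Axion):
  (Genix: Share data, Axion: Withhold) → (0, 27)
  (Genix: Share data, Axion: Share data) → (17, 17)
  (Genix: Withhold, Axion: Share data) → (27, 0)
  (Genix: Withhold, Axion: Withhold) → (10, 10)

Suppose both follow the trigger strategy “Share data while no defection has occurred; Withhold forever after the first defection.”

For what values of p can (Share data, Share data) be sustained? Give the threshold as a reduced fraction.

Expected cooperation value is 17 + p·17 + p²·17 + … = 17/(1−p); deviation gives 27 + p·10/(1−p).
17 ≥ 27(1−p) + 10p ⇒ 17p ≥ 10 ⇒ p ≥ 10/17.

10/17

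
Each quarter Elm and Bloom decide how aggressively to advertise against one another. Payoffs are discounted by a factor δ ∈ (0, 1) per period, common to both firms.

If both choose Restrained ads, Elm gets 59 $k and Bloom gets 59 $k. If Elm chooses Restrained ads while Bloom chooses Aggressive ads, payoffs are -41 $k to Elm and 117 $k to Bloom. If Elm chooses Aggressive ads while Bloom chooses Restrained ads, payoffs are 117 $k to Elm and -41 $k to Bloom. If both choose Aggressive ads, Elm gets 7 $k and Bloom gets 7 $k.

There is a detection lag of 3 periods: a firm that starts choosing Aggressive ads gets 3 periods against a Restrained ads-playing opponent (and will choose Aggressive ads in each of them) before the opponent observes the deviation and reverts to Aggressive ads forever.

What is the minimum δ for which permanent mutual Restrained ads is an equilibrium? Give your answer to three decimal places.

A deviator earns 117 for 3 periods, then 7 forever; cooperating earns 59 forever. Multiplying the IC by (1−δ):
59 ≥ 117(1−δ^3) + 7δ^3, so 110·δ^3 ≥ 58 and δ^3 ≥ 29/55.
δ ≥ (29/55)^(1/3) ≈ 0.808.

0.808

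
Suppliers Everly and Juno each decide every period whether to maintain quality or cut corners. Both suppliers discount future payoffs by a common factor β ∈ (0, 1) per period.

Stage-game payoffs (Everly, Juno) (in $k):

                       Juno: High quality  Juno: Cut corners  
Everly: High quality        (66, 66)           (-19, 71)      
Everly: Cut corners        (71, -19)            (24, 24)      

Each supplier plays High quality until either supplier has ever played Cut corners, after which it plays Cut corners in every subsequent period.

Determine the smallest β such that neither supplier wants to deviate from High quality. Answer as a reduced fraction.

5/47

66/(1−β) ≥ 71 + 24β/(1−β)
66 ≥ 71 − 47β
β ≥ 5/47.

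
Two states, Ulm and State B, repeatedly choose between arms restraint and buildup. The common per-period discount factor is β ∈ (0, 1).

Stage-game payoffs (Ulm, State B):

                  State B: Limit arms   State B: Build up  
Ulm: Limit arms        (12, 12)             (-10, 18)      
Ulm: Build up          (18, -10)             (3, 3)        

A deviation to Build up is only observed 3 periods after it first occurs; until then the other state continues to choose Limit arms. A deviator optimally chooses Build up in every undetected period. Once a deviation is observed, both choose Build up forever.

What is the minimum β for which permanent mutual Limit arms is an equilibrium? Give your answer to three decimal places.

0.737

A deviator earns 18 for 3 periods, then 3 forever; cooperating earns 12 forever. Multiplying the IC by (1−β):
12 ≥ 18(1−β^3) + 3β^3, so 15·β^3 ≥ 6 and β^3 ≥ 2/5.
β ≥ (2/5)^(1/3) ≈ 0.737.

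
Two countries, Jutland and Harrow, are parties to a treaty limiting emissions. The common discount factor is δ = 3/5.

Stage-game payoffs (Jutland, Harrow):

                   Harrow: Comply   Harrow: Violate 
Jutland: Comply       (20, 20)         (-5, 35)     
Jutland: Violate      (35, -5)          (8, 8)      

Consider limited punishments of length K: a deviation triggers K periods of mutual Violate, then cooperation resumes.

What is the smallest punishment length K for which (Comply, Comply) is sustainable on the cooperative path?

4

No profitable deviation requires (20−8)(δ+…+δ^K) ≥ 35−20, i.e. δ+…+δ^K ≥ 5/4 ≈ 1.2500.
With δ = 3/5, the partial sums are K=1: 0.6000, K=2: 0.9600, K=3: 1.1760, K=4: 1.3056.
K = 4 is the first length at which the sum reaches 1.2500.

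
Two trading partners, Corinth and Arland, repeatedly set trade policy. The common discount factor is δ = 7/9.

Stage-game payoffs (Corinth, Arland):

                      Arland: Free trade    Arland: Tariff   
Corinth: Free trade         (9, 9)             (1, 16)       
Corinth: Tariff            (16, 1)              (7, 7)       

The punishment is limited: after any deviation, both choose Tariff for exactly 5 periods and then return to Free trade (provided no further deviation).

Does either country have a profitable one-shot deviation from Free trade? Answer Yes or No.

IC: δ+…+δ^5 ≥ (16−9)/(9−7) = 7/2.
At δ = 7/9: partial sum = 2.5038 < 3.5000. Cooperation not sustainable.

Yes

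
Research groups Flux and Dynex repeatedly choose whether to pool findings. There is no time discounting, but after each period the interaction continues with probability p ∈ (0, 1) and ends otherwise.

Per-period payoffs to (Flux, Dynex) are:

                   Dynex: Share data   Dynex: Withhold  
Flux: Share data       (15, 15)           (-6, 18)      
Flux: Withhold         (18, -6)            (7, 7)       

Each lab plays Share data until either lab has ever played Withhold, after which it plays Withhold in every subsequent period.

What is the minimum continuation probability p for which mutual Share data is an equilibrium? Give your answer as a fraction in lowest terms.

3/11

Expected cooperation value is 15 + p·15 + p²·15 + … = 15/(1−p); deviation gives 18 + p·7/(1−p).
15 ≥ 18(1−p) + 7p ⇒ 11p ≥ 3 ⇒ p ≥ 3/11.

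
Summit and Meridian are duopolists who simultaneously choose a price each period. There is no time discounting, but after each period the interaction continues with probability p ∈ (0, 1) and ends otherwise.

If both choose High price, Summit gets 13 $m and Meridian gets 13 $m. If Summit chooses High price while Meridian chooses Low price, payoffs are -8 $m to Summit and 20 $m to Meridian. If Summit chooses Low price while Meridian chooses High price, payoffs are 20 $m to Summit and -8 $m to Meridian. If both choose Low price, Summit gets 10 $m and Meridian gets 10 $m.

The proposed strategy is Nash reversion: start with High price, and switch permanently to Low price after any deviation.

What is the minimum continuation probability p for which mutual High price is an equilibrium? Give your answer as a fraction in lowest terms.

7/10

Expected cooperation value is 13 + p·13 + p²·13 + … = 13/(1−p); deviation gives 20 + p·10/(1−p).
13 ≥ 20(1−p) + 10p ⇒ 10p ≥ 7 ⇒ p ≥ 7/10.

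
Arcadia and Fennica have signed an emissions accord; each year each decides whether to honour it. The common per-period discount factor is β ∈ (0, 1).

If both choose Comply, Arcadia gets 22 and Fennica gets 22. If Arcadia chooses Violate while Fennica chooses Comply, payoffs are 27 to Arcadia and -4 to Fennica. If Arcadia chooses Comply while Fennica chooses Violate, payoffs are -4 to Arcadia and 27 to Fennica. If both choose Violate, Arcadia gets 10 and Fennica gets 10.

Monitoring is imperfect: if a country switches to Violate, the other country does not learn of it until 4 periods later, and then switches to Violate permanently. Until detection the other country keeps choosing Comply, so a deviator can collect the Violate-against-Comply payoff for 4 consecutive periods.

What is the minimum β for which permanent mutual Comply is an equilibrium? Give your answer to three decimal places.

Deviating for the 4 undetected periods gains 27−22 = 5 per period over cooperation, then loses 22−10 = 12 per period forever once punishment starts.
Gain: 5(1 + β + … + β^3); loss: 12·β^4/(1−β).
No profitable deviation ⇔ 5(1−β^4) ≤ 12·β^4, i.e. β^4 ≥ 5/(5+12) = 5/17.
Hence β ≥ (5/17)^(1/4) ≈ 0.736.

0.736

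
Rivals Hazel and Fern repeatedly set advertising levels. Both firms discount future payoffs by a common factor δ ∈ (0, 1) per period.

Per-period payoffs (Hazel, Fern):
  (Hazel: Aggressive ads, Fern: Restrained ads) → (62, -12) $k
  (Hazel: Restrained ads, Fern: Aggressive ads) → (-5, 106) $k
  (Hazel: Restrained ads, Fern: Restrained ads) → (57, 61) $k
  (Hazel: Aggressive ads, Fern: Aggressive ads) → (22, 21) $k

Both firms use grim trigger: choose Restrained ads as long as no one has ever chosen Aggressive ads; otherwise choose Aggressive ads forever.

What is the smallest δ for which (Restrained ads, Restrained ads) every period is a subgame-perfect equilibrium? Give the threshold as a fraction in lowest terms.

Hazel: cooperation gives 57 each period; deviation gives 62 once then 22 forever.
  57/(1−δ) ≥ 62 + 22δ/(1−δ) ⇒ δ ≥ 5/40 = 1/8.
Fern: cooperation gives 61 each period; deviation gives 106 once then 21 forever.
  δ ≥ 45/85 = 9/17.
Both must hold, so the binding constraint is Fern's: δ ≥ 9/17.

9/17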